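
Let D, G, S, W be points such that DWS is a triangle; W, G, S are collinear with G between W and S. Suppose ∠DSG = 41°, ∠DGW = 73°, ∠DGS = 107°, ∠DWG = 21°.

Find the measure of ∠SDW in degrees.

1. ∠DSW = 41°  [G on ray SW]
2. ∠DWS = 21°  [G on ray WS]
3. ∠SDW = 118°  [△DWS]

∠SDW = 118°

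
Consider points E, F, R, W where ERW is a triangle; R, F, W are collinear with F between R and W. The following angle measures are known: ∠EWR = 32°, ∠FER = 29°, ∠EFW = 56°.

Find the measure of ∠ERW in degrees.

∠ERW = 27°

1. ∠EFR = 124°  [linear pair at F on RW]
2. ∠ERF = 27°  [△ERF]
3. ∠ERW = 27°  [F on ray RW]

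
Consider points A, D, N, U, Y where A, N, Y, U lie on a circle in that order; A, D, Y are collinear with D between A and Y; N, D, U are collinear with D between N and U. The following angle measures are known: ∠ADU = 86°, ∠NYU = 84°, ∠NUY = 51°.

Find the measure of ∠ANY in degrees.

∠ANY = 80°

1. ∠NDY = 86°  [vertical angles at D]
2. ∠UNY = 45°  [△NYU]
3. ∠NAY = 51°  [same arc NY]
4. ∠AYN = 49°  [△NDY]
5. ∠ANY = 80°  [△ANY]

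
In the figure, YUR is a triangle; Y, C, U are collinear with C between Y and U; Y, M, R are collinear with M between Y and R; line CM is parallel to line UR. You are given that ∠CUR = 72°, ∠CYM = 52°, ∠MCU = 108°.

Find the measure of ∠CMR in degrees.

∠CMR = 124°

1. ∠MCY = 72°  [linear pair at C on YU]
2. ∠CMY = 56°  [△YCM]
3. ∠CMR = 124°  [linear pair at M on YR]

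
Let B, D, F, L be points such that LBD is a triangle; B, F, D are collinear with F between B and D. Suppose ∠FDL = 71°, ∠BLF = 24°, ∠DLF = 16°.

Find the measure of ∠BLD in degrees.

1. ∠DFL = 93°  [△LFD]
2. ∠BDL = 71°  [F on ray DB]
3. ∠BFL = 87°  [linear pair at F on BD]
4. ∠FBL = 69°  [△LBF]
5. ∠DBL = 69°  [F on ray BD]
6. ∠BLD = 40°  [△LBD]

∠BLD = 40°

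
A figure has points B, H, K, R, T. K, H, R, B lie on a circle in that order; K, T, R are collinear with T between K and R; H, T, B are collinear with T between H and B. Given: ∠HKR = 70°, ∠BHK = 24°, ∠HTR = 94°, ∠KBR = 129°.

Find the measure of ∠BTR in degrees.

∠BTR = 86°

1. ∠HBR = 70°  [same arc HR]
2. ∠BRK = 24°  [same arc KB]
3. ∠BTR = 86°  [△RTB]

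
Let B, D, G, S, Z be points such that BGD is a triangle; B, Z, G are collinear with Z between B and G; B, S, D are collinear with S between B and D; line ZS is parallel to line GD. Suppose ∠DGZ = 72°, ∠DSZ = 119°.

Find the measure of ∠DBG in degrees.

∠DBG = 47°

1. ∠BGD = 72°  [Z on ray GB]
2. ∠BSZ = 61°  [linear pair at S on BD]
3. ∠BZS = 72°  [ZS∥GD, corresponding at Z]
4. ∠SBZ = 47°  [△BZS]
5. ∠DBG = 47°  [Z on BG, S on BD]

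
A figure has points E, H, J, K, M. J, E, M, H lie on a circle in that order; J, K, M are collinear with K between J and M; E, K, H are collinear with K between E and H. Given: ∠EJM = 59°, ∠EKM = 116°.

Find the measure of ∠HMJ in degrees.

1. ∠EHM = 59°  [same arc EM]
2. ∠HKJ = 116°  [vertical angles at K]
3. ∠HKM = 64°  [linear pair at K on JM]
4. ∠HMJ = 57°  [△MKH]

∠HMJ = 57°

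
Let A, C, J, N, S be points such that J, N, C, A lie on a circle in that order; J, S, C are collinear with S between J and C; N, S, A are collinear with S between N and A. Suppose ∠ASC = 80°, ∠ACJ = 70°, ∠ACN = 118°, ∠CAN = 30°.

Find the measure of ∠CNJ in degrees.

1. ∠JSN = 80°  [vertical angles at S]
2. ∠ANC = 32°  [△NCA]
3. ∠CJN = 30°  [same arc NC]
4. ∠CSN = 100°  [linear pair at S on JC]
5. ∠JCN = 48°  [△NSC]
6. ∠CNJ = 102°  [△JNC]

∠CNJ = 102°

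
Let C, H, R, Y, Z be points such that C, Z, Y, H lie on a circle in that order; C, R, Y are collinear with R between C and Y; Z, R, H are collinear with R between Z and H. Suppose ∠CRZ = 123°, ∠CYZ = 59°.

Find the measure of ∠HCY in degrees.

1. ∠HRY = 123°  [vertical angles at R]
2. ∠CHZ = 59°  [same arc CZ]
3. ∠CRH = 57°  [linear pair at R on CY]
4. ∠HCY = 64°  [△CRH]

∠HCY = 64°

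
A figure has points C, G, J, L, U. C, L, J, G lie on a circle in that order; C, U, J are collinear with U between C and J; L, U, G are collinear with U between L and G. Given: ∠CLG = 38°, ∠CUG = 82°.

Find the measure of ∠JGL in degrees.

∠JGL = 44°

1. ∠CJG = 38°  [same arc CG]
2. ∠GUJ = 98°  [linear pair at U on CJ]
3. ∠JGL = 44°  [△JUG]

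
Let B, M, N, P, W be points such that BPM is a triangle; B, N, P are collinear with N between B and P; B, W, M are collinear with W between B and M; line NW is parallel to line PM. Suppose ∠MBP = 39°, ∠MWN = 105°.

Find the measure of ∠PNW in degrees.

∠PNW = 114°

1. ∠NBW = 39°  [N on BP, W on BM]
2. ∠BWN = 75°  [linear pair at W on BM]
3. ∠BNW = 66°  [△BNW]
4. ∠PNW = 114°  [linear pair at N on BP]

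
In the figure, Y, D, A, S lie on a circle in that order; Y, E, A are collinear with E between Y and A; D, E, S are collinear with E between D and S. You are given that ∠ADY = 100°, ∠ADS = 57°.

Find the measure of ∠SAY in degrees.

1. ∠ASY = 80°  [cyclic YDAS, opposite ∠D+∠S]
2. ∠AYS = 57°  [same arc AS]
3. ∠SAY = 43°  [△YAS]

∠SAY = 43°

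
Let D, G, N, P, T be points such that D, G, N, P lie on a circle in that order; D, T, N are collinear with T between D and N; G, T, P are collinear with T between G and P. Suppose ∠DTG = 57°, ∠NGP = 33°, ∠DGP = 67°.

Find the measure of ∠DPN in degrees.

1. ∠NDP = 33°  [same arc NP]
2. ∠DNP = 67°  [same arc DP]
3. ∠DPN = 80°  [△DNP]

∠DPN = 80°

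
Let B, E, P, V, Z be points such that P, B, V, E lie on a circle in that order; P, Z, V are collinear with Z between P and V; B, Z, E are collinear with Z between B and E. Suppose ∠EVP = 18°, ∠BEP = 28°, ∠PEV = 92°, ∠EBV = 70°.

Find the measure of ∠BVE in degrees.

1. ∠EBP = 18°  [same arc PE]
2. ∠BPE = 134°  [△PBE]
3. ∠BVE = 46°  [cyclic PBVE, opposite ∠P+∠V]

∠BVE = 46°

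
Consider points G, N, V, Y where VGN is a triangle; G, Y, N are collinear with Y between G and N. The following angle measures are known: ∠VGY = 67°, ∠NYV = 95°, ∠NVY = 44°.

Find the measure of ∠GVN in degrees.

∠GVN = 72°

1. ∠NGV = 67°  [Y on ray GN]
2. ∠VNY = 41°  [△VYN]
3. ∠GNV = 41°  [Y on ray NG]
4. ∠GVN = 72°  [△VGN]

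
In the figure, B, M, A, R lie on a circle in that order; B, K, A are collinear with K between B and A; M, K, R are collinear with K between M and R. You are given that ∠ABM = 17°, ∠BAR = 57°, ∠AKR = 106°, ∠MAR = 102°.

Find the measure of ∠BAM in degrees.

∠BAM = 45°

1. ∠ARM = 17°  [same arc MA]
2. ∠BKM = 106°  [vertical angles at K]
3. ∠AMR = 61°  [△MAR]
4. ∠AKM = 74°  [linear pair at K on BA]
5. ∠BAM = 45°  [△MKA]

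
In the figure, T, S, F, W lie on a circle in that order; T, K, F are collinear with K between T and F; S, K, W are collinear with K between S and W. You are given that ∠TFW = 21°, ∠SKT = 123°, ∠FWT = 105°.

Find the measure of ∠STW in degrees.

∠STW = 90°

1. ∠FTW = 54°  [△TFW]
2. ∠FKW = 123°  [vertical angles at K]
3. ∠FSW = 54°  [same arc FW]
4. ∠FWS = 36°  [△FKW]
5. ∠SFW = 90°  [△SFW]
6. ∠STW = 90°  [cyclic TSFW, opposite ∠T+∠F]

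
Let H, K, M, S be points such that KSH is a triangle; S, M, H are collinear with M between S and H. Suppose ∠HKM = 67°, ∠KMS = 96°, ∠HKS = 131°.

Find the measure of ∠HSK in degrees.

∠HSK = 20°

1. ∠HMK = 84°  [linear pair at M on SH]
2. ∠KHM = 29°  [△KMH]
3. ∠KHS = 29°  [M on ray HS]
4. ∠HSK = 20°  [△KSH]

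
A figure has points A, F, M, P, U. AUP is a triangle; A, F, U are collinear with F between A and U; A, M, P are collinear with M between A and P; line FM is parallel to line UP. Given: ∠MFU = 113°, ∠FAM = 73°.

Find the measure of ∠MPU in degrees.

1. ∠AFM = 67°  [linear pair at F on AU]
2. ∠AMF = 40°  [△AFM]
3. ∠FMP = 140°  [linear pair at M on AP]
4. ∠MPU = 40°  [FM∥UP, co-interior at P–M]

∠MPU = 40°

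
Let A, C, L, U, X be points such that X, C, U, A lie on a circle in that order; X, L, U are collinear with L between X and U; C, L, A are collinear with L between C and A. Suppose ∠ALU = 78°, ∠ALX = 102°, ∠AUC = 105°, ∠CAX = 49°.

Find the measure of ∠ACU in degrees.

1. ∠CLU = 102°  [vertical angles at L]
2. ∠CUX = 49°  [same arc XC]
3. ∠ACU = 29°  [△CLU]

∠ACU = 29°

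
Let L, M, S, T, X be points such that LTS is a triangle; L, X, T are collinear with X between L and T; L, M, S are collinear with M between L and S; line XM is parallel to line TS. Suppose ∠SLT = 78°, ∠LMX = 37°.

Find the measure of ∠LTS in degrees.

1. ∠MLX = 78°  [X on LT, M on LS]
2. ∠LXM = 65°  [△LXM]
3. ∠LTS = 65°  [XM∥TS, corresponding at X]

∠LTS = 65°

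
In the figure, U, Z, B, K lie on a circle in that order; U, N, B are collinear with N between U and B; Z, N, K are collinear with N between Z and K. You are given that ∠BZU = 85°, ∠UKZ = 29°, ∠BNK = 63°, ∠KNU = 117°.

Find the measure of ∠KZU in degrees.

1. ∠UBZ = 29°  [same arc UZ]
2. ∠UNZ = 63°  [vertical angles at N]
3. ∠BUZ = 66°  [△UZB]
4. ∠KZU = 51°  [△UNZ]

∠KZU = 51°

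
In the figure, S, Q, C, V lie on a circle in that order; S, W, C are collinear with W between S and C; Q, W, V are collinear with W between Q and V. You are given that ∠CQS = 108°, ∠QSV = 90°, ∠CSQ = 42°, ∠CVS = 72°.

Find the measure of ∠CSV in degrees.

∠CSV = 48°

1. ∠QCV = 90°  [cyclic SQCV, opposite ∠S+∠C]
2. ∠CVQ = 42°  [same arc QC]
3. ∠CQV = 48°  [△QCV]
4. ∠CSV = 48°  [same arc CV]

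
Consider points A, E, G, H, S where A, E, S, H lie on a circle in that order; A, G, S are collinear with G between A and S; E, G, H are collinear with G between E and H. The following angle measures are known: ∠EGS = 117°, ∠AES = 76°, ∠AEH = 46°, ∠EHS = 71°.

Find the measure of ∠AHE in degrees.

∠AHE = 33°

1. ∠AGH = 117°  [vertical angles at G]
2. ∠AHS = 104°  [cyclic AESH, opposite ∠E+∠H]
3. ∠ASH = 46°  [same arc AH]
4. ∠HAS = 30°  [△ASH]
5. ∠AHE = 33°  [△AGH]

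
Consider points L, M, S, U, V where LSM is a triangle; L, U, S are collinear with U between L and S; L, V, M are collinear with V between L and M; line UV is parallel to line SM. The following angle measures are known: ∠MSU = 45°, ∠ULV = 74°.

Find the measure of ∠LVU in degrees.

∠LVU = 61°

1. ∠LSM = 45°  [U on ray SL]
2. ∠MLS = 74°  [U on LS, V on LM]
3. ∠LMS = 61°  [△LSM]
4. ∠LVU = 61°  [UV∥SM, corresponding at V]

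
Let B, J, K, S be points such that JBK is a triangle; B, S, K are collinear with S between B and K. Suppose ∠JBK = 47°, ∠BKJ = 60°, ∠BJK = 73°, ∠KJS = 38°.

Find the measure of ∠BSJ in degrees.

∠BSJ = 98°

1. ∠JKS = 60°  [S on ray KB]
2. ∠JSK = 82°  [△JSK]
3. ∠BSJ = 98°  [linear pair at S on BK]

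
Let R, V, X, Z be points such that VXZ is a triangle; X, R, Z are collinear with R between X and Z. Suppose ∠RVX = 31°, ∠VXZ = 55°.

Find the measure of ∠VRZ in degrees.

1. ∠RXV = 55°  [R on ray XZ]
2. ∠VRX = 94°  [△VXR]
3. ∠VRZ = 86°  [linear pair at R on XZ]

∠VRZ = 86°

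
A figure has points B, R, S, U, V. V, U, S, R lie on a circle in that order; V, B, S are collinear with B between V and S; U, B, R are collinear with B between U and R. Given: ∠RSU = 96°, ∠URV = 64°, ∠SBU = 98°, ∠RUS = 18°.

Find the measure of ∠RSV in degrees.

∠RSV = 32°

1. ∠RVU = 84°  [cyclic VUSR, opposite ∠V+∠S]
2. ∠RUV = 32°  [△VUR]
3. ∠RSV = 32°  [same arc VR]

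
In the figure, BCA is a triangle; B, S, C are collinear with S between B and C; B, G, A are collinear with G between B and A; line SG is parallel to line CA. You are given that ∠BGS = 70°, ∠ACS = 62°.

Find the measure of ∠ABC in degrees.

∠ABC = 48°

1. ∠BAC = 70°  [SG∥CA, corresponding at G]
2. ∠ACB = 62°  [S on ray CB]
3. ∠ABC = 48°  [△BCA]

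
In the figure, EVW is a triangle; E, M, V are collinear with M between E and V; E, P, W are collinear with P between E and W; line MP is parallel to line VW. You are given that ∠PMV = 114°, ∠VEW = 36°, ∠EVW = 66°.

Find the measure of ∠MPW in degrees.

1. ∠EMP = 66°  [linear pair at M on EV]
2. ∠MEP = 36°  [M on EV, P on EW]
3. ∠EPM = 78°  [△EMP]
4. ∠MPW = 102°  [linear pair at P on EW]

∠MPW = 102°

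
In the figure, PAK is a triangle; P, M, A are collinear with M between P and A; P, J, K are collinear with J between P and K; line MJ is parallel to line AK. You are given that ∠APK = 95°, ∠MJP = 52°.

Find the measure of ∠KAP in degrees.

1. ∠JPM = 95°  [M on PA, J on PK]
2. ∠JMP = 33°  [△PMJ]
3. ∠KAP = 33°  [MJ∥AK, corresponding at M]

∠KAP = 33°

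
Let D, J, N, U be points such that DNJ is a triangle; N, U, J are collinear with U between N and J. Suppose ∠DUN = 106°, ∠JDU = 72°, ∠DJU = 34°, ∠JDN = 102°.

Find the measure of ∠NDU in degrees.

1. ∠DJN = 34°  [U on ray JN]
2. ∠DNJ = 44°  [△DNJ]
3. ∠DNU = 44°  [U on ray NJ]
4. ∠NDU = 30°  [△DNU]

∠NDU = 30°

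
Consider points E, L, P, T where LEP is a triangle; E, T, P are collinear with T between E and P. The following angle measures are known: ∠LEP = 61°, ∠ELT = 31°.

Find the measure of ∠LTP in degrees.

1. ∠LET = 61°  [T on ray EP]
2. ∠ETL = 88°  [△LET]
3. ∠LTP = 92°  [linear pair at T on EP]

∠LTP = 92°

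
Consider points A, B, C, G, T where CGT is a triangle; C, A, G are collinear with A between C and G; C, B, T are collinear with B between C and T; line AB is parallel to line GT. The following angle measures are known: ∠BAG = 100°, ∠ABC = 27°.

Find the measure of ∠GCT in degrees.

1. ∠BAC = 80°  [linear pair at A on CG]
2. ∠ACB = 73°  [△CAB]
3. ∠GCT = 73°  [A on CG, B on CT]

∠GCT = 73°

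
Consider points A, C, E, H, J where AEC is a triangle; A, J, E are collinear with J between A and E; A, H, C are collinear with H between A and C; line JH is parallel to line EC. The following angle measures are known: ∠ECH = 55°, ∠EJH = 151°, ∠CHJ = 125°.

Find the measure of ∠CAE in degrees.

∠CAE = 96°

1. ∠AJH = 29°  [linear pair at J on AE]
2. ∠AHJ = 55°  [linear pair at H on AC]
3. ∠HAJ = 96°  [△AJH]
4. ∠CAE = 96°  [J on AE, H on AC]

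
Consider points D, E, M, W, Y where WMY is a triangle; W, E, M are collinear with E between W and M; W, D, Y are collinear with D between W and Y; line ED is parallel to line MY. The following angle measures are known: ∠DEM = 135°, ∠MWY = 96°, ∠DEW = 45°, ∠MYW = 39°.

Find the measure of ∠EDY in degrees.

1. ∠DWE = 96°  [E on WM, D on WY]
2. ∠EDW = 39°  [△WED]
3. ∠EDY = 141°  [linear pair at D on WY]

∠EDY = 141°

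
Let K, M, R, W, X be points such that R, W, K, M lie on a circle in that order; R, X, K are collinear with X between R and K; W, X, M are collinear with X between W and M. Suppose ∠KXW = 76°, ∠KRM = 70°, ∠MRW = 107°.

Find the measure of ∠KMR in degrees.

∠KMR = 71°

1. ∠MXR = 76°  [vertical angles at X]
2. ∠RMW = 34°  [△RXM]
3. ∠MWR = 39°  [△RWM]
4. ∠MKR = 39°  [same arc RM]
5. ∠KMR = 71°  [△RKM]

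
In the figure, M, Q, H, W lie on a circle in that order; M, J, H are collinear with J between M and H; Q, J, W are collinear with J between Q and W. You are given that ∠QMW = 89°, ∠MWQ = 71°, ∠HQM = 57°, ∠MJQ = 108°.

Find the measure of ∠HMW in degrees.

1. ∠MQW = 20°  [△MQW]
2. ∠HWM = 123°  [cyclic MQHW, opposite ∠Q+∠W]
3. ∠MHW = 20°  [same arc MW]
4. ∠HMW = 37°  [△MHW]

∠HMW = 37°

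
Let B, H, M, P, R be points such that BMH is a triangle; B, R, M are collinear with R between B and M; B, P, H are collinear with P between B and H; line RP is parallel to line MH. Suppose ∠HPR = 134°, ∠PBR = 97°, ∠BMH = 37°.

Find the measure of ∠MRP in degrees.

∠MRP = 143°

1. ∠BPR = 46°  [linear pair at P on BH]
2. ∠BRP = 37°  [△BRP]
3. ∠MRP = 143°  [linear pair at R on BM]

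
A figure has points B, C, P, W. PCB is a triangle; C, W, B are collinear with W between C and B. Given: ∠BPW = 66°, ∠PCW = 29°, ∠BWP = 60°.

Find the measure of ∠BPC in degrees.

1. ∠PBW = 54°  [△PWB]
2. ∠BCP = 29°  [W on ray CB]
3. ∠CBP = 54°  [W on ray BC]
4. ∠BPC = 97°  [△PCB]

∠BPC = 97°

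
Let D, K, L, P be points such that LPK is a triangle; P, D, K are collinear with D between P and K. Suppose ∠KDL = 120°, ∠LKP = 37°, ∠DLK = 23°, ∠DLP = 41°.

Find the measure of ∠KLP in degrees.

1. ∠LDP = 60°  [linear pair at D on PK]
2. ∠DPL = 79°  [△LPD]
3. ∠KPL = 79°  [D on ray PK]
4. ∠KLP = 64°  [△LPK]

∠KLP = 64°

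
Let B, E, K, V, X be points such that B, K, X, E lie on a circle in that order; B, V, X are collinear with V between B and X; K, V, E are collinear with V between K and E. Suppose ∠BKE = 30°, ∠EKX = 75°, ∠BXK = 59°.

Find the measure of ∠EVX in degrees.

1. ∠EBX = 75°  [same arc XE]
2. ∠BEK = 59°  [same arc BK]
3. ∠BVE = 46°  [△BVE]
4. ∠EVX = 134°  [linear pair at V on BX]

∠EVX = 134°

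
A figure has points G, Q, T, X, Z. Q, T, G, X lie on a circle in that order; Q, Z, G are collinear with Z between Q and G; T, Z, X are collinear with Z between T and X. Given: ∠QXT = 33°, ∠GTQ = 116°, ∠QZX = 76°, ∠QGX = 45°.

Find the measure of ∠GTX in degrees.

1. ∠QGT = 33°  [same arc QT]
2. ∠GZT = 76°  [vertical angles at Z]
3. ∠GTX = 71°  [△TZG]

∠GTX = 71°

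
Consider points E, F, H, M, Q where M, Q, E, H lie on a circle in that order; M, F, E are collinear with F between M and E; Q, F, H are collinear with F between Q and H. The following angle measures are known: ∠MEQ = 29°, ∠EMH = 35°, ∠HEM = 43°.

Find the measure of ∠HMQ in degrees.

1. ∠MHQ = 29°  [same arc MQ]
2. ∠HQM = 43°  [same arc MH]
3. ∠HMQ = 108°  [△MQH]

∠HMQ = 108°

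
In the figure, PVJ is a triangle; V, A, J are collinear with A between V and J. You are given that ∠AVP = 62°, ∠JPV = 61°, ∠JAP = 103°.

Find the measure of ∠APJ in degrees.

1. ∠JVP = 62°  [A on ray VJ]
2. ∠PJV = 57°  [△PVJ]
3. ∠AJP = 57°  [A on ray JV]
4. ∠APJ = 20°  [△PAJ]

∠APJ = 20°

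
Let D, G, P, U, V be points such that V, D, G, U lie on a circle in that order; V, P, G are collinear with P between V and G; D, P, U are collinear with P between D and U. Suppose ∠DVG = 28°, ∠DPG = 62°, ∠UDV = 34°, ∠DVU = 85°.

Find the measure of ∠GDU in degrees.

1. ∠DUG = 28°  [same arc DG]
2. ∠DGU = 95°  [cyclic VDGU, opposite ∠V+∠G]
3. ∠GDU = 57°  [△DGU]

∠GDU = 57°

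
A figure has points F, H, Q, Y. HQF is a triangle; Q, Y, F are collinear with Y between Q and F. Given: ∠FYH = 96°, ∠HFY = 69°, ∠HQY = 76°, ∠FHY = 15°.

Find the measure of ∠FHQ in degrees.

1. ∠HFQ = 69°  [Y on ray FQ]
2. ∠FQH = 76°  [Y on ray QF]
3. ∠FHQ = 35°  [△HQF]

∠FHQ = 35°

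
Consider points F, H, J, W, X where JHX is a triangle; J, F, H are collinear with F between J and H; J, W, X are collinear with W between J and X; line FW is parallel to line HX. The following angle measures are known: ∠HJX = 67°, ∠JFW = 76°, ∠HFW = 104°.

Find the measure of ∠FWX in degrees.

∠FWX = 143°

1. ∠FJW = 67°  [F on JH, W on JX]
2. ∠FWJ = 37°  [△JFW]
3. ∠FWX = 143°  [linear pair at W on JX]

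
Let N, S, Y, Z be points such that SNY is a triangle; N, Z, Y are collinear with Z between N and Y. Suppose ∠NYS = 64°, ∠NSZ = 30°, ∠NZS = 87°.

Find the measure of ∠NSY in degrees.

1. ∠SNZ = 63°  [△SNZ]
2. ∠SNY = 63°  [Z on ray NY]
3. ∠NSY = 53°  [△SNY]

∠NSY = 53°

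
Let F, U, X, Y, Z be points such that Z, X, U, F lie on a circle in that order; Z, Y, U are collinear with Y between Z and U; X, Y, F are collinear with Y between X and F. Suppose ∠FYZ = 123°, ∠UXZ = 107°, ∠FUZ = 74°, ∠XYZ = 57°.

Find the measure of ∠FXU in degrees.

1. ∠UFZ = 73°  [cyclic ZXUF, opposite ∠X+∠F]
2. ∠FZU = 33°  [△ZUF]
3. ∠FXU = 33°  [same arc UF]

∠FXU = 33°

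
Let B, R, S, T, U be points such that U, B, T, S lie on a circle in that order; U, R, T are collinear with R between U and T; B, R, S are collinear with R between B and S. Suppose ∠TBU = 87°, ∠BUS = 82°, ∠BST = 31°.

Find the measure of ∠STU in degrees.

1. ∠TSU = 93°  [cyclic UBTS, opposite ∠B+∠S]
2. ∠BTS = 98°  [cyclic UBTS, opposite ∠U+∠T]
3. ∠SBT = 51°  [△BTS]
4. ∠SUT = 51°  [same arc TS]
5. ∠STU = 36°  [△UTS]

∠STU = 36°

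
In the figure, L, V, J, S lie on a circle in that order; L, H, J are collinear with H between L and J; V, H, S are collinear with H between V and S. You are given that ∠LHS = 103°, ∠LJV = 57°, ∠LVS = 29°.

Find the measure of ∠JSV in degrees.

∠JSV = 74°

1. ∠JHS = 77°  [linear pair at H on LJ]
2. ∠LJS = 29°  [same arc LS]
3. ∠JSV = 74°  [△JHS]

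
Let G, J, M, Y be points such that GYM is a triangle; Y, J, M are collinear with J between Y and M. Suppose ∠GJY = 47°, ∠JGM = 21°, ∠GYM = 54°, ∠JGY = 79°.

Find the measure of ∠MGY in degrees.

∠MGY = 100°

1. ∠GJM = 133°  [linear pair at J on YM]
2. ∠GMJ = 26°  [△GJM]
3. ∠GMY = 26°  [J on ray MY]
4. ∠MGY = 100°  [△GYM]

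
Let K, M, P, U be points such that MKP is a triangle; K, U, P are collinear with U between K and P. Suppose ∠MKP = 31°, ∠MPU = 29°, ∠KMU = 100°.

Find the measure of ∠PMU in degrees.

∠PMU = 20°

1. ∠MKU = 31°  [U on ray KP]
2. ∠KUM = 49°  [△MKU]
3. ∠MUP = 131°  [linear pair at U on KP]
4. ∠PMU = 20°  [△MUP]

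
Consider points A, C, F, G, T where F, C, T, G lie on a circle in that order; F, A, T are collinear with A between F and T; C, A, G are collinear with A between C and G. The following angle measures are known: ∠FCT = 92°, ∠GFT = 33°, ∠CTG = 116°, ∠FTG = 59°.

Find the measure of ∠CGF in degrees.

1. ∠CFG = 64°  [cyclic FCTG, opposite ∠F+∠T]
2. ∠FCG = 59°  [same arc FG]
3. ∠CGF = 57°  [△FCG]

∠CGF = 57°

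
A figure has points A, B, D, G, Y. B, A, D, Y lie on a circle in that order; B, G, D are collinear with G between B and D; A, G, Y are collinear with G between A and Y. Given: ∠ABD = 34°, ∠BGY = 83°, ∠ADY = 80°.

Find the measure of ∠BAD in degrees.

∠BAD = 115°

1. ∠AYD = 34°  [same arc AD]
2. ∠AGD = 83°  [vertical angles at G]
3. ∠DAY = 66°  [△ADY]
4. ∠ADB = 31°  [△AGD]
5. ∠BAD = 115°  [△BAD]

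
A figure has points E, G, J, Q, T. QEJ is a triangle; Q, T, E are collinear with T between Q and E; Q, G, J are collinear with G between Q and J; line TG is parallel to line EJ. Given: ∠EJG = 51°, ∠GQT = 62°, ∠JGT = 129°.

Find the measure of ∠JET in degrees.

∠JET = 67°

1. ∠EJQ = 51°  [G on ray JQ]
2. ∠EQJ = 62°  [T on QE, G on QJ]
3. ∠JEQ = 67°  [△QEJ]
4. ∠JET = 67°  [T on ray EQ]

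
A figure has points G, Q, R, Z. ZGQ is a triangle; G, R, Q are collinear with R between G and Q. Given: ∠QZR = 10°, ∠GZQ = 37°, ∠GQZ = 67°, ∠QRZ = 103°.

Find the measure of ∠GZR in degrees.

∠GZR = 27°

1. ∠QGZ = 76°  [△ZGQ]
2. ∠GRZ = 77°  [linear pair at R on GQ]
3. ∠RGZ = 76°  [R on ray GQ]
4. ∠GZR = 27°  [△ZGR]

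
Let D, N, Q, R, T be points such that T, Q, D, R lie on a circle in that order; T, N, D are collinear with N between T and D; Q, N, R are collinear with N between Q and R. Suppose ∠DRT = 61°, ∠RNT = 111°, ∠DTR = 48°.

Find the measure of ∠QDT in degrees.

∠QDT = 21°

1. ∠DNQ = 111°  [vertical angles at N]
2. ∠DQR = 48°  [same arc DR]
3. ∠QDT = 21°  [△QND]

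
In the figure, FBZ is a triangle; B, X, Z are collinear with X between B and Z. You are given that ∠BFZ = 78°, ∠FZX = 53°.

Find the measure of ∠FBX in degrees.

∠FBX = 49°

1. ∠BZF = 53°  [X on ray ZB]
2. ∠FBZ = 49°  [△FBZ]
3. ∠FBX = 49°  [X on ray BZ]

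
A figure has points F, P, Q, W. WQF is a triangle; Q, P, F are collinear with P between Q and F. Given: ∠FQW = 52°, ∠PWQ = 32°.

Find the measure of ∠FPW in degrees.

∠FPW = 84°

1. ∠PQW = 52°  [P on ray QF]
2. ∠QPW = 96°  [△WQP]
3. ∠FPW = 84°  [linear pair at P on QF]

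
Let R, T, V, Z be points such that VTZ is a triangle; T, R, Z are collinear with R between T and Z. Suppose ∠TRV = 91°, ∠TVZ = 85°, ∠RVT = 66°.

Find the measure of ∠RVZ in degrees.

1. ∠RTV = 23°  [△VTR]
2. ∠VRZ = 89°  [linear pair at R on TZ]
3. ∠VTZ = 23°  [R on ray TZ]
4. ∠TZV = 72°  [△VTZ]
5. ∠RZV = 72°  [R on ray ZT]
6. ∠RVZ = 19°  [△VRZ]

∠RVZ = 19°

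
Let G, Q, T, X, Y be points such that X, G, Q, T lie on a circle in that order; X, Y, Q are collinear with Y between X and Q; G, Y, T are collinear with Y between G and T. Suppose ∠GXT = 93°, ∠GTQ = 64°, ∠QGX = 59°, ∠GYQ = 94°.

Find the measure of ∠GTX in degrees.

1. ∠GXQ = 64°  [same arc GQ]
2. ∠GQX = 57°  [△XGQ]
3. ∠GTX = 57°  [same arc XG]

∠GTX = 57°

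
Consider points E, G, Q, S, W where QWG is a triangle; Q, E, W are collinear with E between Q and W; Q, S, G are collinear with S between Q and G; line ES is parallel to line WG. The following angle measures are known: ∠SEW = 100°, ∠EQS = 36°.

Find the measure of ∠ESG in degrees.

∠ESG = 116°

1. ∠QES = 80°  [linear pair at E on QW]
2. ∠ESQ = 64°  [△QES]
3. ∠ESG = 116°  [linear pair at S on QG]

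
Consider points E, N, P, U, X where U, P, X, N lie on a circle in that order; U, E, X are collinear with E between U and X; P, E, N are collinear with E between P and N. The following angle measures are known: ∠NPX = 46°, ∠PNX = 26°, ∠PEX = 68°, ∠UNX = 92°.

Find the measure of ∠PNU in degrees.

∠PNU = 66°

1. ∠NUX = 46°  [same arc XN]
2. ∠NEU = 68°  [vertical angles at E]
3. ∠PNU = 66°  [△UEN]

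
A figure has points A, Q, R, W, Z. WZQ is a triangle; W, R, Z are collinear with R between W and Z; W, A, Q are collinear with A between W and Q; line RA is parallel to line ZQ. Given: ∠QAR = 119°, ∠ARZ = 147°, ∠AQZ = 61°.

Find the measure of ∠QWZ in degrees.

∠QWZ = 86°

1. ∠ARW = 33°  [linear pair at R on WZ]
2. ∠WQZ = 61°  [A on ray QW]
3. ∠QZW = 33°  [RA∥ZQ, corresponding at R]
4. ∠QWZ = 86°  [△WZQ]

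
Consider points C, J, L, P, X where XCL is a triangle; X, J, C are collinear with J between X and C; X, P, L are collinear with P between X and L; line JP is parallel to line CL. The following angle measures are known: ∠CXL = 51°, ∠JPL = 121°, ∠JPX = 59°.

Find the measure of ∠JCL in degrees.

1. ∠JXP = 51°  [J on XC, P on XL]
2. ∠PJX = 70°  [△XJP]
3. ∠CJP = 110°  [linear pair at J on XC]
4. ∠JCL = 70°  [JP∥CL, co-interior at C–J]

∠JCL = 70°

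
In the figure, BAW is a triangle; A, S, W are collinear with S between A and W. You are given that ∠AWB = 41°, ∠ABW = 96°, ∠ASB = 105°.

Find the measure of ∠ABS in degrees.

1. ∠BAW = 43°  [△BAW]
2. ∠BAS = 43°  [S on ray AW]
3. ∠ABS = 32°  [△BAS]

∠ABS = 32°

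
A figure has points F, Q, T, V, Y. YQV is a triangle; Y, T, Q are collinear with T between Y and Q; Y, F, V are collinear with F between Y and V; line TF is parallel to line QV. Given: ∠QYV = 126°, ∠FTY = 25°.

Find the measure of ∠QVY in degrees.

∠QVY = 29°

1. ∠FYT = 126°  [T on YQ, F on YV]
2. ∠TFY = 29°  [△YTF]
3. ∠QVY = 29°  [TF∥QV, corresponding at F]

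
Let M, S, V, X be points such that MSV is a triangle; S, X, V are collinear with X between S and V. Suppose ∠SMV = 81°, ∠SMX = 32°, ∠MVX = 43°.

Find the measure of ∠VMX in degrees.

1. ∠MVS = 43°  [X on ray VS]
2. ∠MSV = 56°  [△MSV]
3. ∠MSX = 56°  [X on ray SV]
4. ∠MXS = 92°  [△MSX]
5. ∠MXV = 88°  [linear pair at X on SV]
6. ∠VMX = 49°  [△MXV]

∠VMX = 49°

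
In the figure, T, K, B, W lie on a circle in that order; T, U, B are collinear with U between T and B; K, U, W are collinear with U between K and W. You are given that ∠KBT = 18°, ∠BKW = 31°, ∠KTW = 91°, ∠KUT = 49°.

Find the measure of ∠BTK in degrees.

1. ∠KWT = 18°  [same arc TK]
2. ∠TKW = 71°  [△TKW]
3. ∠BTK = 60°  [△TUK]

∠BTK = 60°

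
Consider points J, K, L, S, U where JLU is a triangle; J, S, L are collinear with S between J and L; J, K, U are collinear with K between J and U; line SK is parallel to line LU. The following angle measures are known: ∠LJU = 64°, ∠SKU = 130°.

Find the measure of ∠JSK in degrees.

1. ∠KJS = 64°  [S on JL, K on JU]
2. ∠JKS = 50°  [linear pair at K on JU]
3. ∠JSK = 66°  [△JSK]

∠JSK = 66°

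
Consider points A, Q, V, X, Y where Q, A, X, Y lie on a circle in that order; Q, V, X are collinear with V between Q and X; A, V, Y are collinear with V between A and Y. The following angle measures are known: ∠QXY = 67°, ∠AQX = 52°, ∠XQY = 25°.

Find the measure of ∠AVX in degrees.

1. ∠QAY = 67°  [same arc QY]
2. ∠AVQ = 61°  [△QVA]
3. ∠AVX = 119°  [linear pair at V on QX]

∠AVX = 119°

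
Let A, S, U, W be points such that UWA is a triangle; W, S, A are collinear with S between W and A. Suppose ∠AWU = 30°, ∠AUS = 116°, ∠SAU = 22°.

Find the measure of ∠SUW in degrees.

∠SUW = 12°

1. ∠SWU = 30°  [S on ray WA]
2. ∠ASU = 42°  [△USA]
3. ∠USW = 138°  [linear pair at S on WA]
4. ∠SUW = 12°  [△UWS]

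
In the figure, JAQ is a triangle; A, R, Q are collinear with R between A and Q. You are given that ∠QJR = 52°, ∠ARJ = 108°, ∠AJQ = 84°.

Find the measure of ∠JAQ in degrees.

∠JAQ = 40°

1. ∠JRQ = 72°  [linear pair at R on AQ]
2. ∠JQR = 56°  [△JRQ]
3. ∠AQJ = 56°  [R on ray QA]
4. ∠JAQ = 40°  [△JAQ]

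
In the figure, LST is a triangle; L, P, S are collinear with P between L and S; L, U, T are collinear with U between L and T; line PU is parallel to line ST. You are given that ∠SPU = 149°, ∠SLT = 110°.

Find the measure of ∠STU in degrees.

∠STU = 39°

1. ∠LPU = 31°  [linear pair at P on LS]
2. ∠PLU = 110°  [P on LS, U on LT]
3. ∠LUP = 39°  [△LPU]
4. ∠PUT = 141°  [linear pair at U on LT]
5. ∠STU = 39°  [PU∥ST, co-interior at T–U]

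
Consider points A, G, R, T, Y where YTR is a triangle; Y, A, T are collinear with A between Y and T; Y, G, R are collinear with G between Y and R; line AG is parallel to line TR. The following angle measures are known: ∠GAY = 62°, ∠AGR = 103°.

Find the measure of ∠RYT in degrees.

∠RYT = 41°

1. ∠AGY = 77°  [linear pair at G on YR]
2. ∠AYG = 41°  [△YAG]
3. ∠RYT = 41°  [A on YT, G on YR]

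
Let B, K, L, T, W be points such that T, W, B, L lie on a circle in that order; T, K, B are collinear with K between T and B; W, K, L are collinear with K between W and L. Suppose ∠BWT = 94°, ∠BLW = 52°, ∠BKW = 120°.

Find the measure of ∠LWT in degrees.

1. ∠BTW = 52°  [same arc WB]
2. ∠TKW = 60°  [linear pair at K on TB]
3. ∠LWT = 68°  [△TKW]

∠LWT = 68°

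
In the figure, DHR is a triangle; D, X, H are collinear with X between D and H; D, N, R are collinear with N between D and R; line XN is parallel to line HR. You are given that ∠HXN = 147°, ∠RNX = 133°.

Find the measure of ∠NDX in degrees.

1. ∠DXN = 33°  [linear pair at X on DH]
2. ∠DNX = 47°  [linear pair at N on DR]
3. ∠NDX = 100°  [△DXN]

∠NDX = 100°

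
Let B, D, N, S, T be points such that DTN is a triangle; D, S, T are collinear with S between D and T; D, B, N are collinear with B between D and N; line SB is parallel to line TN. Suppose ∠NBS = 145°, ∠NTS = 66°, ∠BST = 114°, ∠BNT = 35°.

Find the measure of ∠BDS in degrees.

1. ∠DBS = 35°  [linear pair at B on DN]
2. ∠BSD = 66°  [linear pair at S on DT]
3. ∠BDS = 79°  [△DSB]

∠BDS = 79°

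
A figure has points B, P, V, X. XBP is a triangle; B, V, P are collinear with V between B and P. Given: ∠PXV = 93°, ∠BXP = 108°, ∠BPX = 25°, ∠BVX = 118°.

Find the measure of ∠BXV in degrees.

∠BXV = 15°

1. ∠PBX = 47°  [△XBP]
2. ∠VBX = 47°  [V on ray BP]
3. ∠BXV = 15°  [△XBV]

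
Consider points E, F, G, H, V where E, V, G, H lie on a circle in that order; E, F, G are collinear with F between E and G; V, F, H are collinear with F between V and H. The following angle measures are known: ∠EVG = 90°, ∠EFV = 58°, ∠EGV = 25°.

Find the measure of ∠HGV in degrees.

1. ∠GEV = 65°  [△EVG]
2. ∠GFV = 122°  [linear pair at F on EG]
3. ∠GVH = 33°  [△VFG]
4. ∠GHV = 65°  [same arc VG]
5. ∠HGV = 82°  [△VGH]

∠HGV = 82°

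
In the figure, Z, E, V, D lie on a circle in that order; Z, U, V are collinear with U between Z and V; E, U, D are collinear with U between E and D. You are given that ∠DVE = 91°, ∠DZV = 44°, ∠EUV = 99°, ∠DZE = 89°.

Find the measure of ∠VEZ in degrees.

∠VEZ = 98°

1. ∠DEV = 44°  [same arc VD]
2. ∠EVZ = 37°  [△EUV]
3. ∠EDV = 45°  [△EVD]
4. ∠EZV = 45°  [same arc EV]
5. ∠VEZ = 98°  [△ZEV]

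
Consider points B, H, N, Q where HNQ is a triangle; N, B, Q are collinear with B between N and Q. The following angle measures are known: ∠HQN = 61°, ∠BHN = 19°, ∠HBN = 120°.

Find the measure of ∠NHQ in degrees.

∠NHQ = 78°

1. ∠BNH = 41°  [△HNB]
2. ∠HNQ = 41°  [B on ray NQ]
3. ∠NHQ = 78°  [△HNQ]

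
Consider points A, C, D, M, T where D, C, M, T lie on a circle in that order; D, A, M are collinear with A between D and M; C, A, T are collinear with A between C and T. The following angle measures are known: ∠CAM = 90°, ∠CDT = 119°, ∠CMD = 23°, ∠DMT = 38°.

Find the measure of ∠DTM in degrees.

1. ∠DAT = 90°  [vertical angles at A]
2. ∠CTD = 23°  [same arc DC]
3. ∠MDT = 67°  [△DAT]
4. ∠DTM = 75°  [△DMT]

∠DTM = 75°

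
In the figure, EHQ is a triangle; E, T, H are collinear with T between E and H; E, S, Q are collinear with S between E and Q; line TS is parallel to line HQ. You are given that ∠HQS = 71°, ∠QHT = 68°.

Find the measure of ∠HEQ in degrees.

1. ∠EQH = 71°  [S on ray QE]
2. ∠EHQ = 68°  [T on ray HE]
3. ∠HEQ = 41°  [△EHQ]

∠HEQ = 41°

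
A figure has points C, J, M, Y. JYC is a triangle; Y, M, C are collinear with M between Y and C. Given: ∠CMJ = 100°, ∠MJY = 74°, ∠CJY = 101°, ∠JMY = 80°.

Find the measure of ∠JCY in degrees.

∠JCY = 53°

1. ∠JYM = 26°  [△JYM]
2. ∠CYJ = 26°  [M on ray YC]
3. ∠JCY = 53°  [△JYC]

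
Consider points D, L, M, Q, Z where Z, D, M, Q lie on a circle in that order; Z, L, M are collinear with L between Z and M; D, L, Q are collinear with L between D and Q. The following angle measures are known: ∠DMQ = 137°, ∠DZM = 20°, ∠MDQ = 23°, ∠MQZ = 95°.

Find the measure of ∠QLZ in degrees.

1. ∠DQM = 20°  [△DMQ]
2. ∠MZQ = 23°  [same arc MQ]
3. ∠QMZ = 62°  [△ZMQ]
4. ∠MLQ = 98°  [△MLQ]
5. ∠QLZ = 82°  [linear pair at L on ZM]

∠QLZ = 82°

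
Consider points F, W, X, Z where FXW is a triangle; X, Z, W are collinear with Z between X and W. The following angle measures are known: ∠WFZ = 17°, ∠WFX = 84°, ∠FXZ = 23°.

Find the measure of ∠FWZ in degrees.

1. ∠FXW = 23°  [Z on ray XW]
2. ∠FWX = 73°  [△FXW]
3. ∠FWZ = 73°  [Z on ray WX]

∠FWZ = 73°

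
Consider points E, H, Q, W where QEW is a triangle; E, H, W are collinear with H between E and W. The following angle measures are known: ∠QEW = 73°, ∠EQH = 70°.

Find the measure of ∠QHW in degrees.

∠QHW = 143°

1. ∠HEQ = 73°  [H on ray EW]
2. ∠EHQ = 37°  [△QEH]
3. ∠QHW = 143°  [linear pair at H on EW]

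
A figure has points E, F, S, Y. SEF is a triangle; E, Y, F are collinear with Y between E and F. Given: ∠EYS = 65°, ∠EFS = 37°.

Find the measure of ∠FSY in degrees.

∠FSY = 28°

1. ∠FYS = 115°  [linear pair at Y on EF]
2. ∠SFY = 37°  [Y on ray FE]
3. ∠FSY = 28°  [△SYF]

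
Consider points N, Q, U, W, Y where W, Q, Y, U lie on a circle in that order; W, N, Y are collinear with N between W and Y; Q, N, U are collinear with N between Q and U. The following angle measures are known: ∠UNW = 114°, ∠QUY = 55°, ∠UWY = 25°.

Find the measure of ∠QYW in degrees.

∠QYW = 41°

1. ∠QNY = 114°  [vertical angles at N]
2. ∠UQY = 25°  [same arc YU]
3. ∠QYW = 41°  [△QNY]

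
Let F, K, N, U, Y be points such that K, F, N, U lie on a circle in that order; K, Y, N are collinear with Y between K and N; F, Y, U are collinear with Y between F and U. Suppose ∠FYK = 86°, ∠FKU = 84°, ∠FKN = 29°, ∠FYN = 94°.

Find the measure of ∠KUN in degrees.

∠KUN = 60°

1. ∠NYU = 86°  [vertical angles at Y]
2. ∠KFU = 65°  [△KYF]
3. ∠FUK = 31°  [△KFU]
4. ∠FUN = 29°  [same arc FN]
5. ∠KYU = 94°  [vertical angles at Y]
6. ∠KNU = 65°  [△NYU]
7. ∠NKU = 55°  [△KYU]
8. ∠KUN = 60°  [△KNU]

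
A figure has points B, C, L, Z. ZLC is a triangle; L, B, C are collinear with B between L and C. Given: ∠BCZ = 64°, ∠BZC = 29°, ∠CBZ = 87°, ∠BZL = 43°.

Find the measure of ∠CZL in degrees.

1. ∠LCZ = 64°  [B on ray CL]
2. ∠LBZ = 93°  [linear pair at B on LC]
3. ∠BLZ = 44°  [△ZLB]
4. ∠CLZ = 44°  [B on ray LC]
5. ∠CZL = 72°  [△ZLC]

∠CZL = 72°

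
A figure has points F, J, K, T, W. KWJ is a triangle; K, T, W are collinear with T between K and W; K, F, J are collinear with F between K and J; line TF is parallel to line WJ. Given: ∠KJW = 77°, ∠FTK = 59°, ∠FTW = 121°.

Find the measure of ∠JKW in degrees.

1. ∠KFT = 77°  [TF∥WJ, corresponding at F]
2. ∠FKT = 44°  [△KTF]
3. ∠JKW = 44°  [T on KW, F on KJ]

∠JKW = 44°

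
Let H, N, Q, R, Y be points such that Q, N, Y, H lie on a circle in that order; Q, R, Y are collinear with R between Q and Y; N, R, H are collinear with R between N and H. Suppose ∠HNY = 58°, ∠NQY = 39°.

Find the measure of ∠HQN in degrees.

∠HQN = 97°

1. ∠NHY = 39°  [same arc NY]
2. ∠HYN = 83°  [△NYH]
3. ∠HQN = 97°  [cyclic QNYH, opposite ∠Q+∠Y]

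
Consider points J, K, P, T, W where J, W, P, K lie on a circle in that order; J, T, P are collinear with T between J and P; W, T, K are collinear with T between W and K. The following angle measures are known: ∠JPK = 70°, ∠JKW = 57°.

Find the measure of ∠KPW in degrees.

1. ∠JWK = 70°  [same arc JK]
2. ∠KJW = 53°  [△JWK]
3. ∠KPW = 127°  [cyclic JWPK, opposite ∠J+∠P]

∠KPW = 127°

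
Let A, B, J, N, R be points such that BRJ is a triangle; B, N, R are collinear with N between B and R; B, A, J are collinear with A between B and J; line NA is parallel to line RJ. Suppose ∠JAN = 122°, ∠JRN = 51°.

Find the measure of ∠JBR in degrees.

1. ∠BAN = 58°  [linear pair at A on BJ]
2. ∠BRJ = 51°  [N on ray RB]
3. ∠BJR = 58°  [NA∥RJ, corresponding at A]
4. ∠JBR = 71°  [△BRJ]

∠JBR = 71°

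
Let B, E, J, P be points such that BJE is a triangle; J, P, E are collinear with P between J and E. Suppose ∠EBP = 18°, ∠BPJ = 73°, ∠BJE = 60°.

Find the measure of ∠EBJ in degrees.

1. ∠BPE = 107°  [linear pair at P on JE]
2. ∠BEP = 55°  [△BPE]
3. ∠BEJ = 55°  [P on ray EJ]
4. ∠EBJ = 65°  [△BJE]

∠EBJ = 65°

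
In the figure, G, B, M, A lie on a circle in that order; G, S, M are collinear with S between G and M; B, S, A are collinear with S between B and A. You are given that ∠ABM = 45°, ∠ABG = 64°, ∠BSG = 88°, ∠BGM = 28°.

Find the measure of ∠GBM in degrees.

∠GBM = 109°

1. ∠AGM = 45°  [same arc MA]
2. ∠AMG = 64°  [same arc GA]
3. ∠GAM = 71°  [△GMA]
4. ∠GBM = 109°  [cyclic GBMA, opposite ∠B+∠A]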